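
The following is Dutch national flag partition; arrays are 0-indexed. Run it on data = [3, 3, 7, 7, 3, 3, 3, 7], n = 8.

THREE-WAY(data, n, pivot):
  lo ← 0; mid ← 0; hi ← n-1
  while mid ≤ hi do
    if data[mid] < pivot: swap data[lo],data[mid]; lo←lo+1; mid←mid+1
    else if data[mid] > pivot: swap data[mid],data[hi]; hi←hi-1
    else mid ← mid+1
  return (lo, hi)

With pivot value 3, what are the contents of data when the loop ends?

pivot = 3; lo=0, mid=0, hi=7
data[mid]=3=3: mid=1
data[mid]=3=3: mid=2
data[mid]=7>3: swap data[2],data[7]; hi=6 → [3, 3, 7, 7, 3, 3, 3, 7]
data[mid]=7>3: swap data[2],data[6]; hi=5 → [3, 3, 3, 7, 3, 3, 7, 7]
data[mid]=3=3: mid=3
data[mid]=7>3: swap data[3],data[5]; hi=4 → [3, 3, 3, 3, 3, 7, 7, 7]
data[mid]=3=3: mid=4
data[mid]=3=3: mid=5
end: lo=0, hi=4; data = [3, 3, 3, 3, 3, 7, 7, 7]

[3, 3, 3, 3, 3, 7, 7, 7]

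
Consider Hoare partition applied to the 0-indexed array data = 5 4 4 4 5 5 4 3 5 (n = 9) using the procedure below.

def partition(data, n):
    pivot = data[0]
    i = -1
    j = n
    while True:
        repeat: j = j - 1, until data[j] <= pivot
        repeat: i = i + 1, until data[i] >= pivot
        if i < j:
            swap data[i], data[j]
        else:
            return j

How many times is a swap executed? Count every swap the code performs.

3

pivot=5
j stops at 8 (5), i stops at 0 (5); swap ⇒ 5 4 4 4 5 5 4 3 5
j stops at 7 (3), i stops at 4 (5); swap ⇒ 5 4 4 4 3 5 4 5 5
j stops at 6 (4), i stops at 5 (5); swap ⇒ 5 4 4 4 3 4 5 5 5
j stops at 5, i stops at 6; i≥j ⇒ return 5. data=5 4 4 4 3 4 5 5 5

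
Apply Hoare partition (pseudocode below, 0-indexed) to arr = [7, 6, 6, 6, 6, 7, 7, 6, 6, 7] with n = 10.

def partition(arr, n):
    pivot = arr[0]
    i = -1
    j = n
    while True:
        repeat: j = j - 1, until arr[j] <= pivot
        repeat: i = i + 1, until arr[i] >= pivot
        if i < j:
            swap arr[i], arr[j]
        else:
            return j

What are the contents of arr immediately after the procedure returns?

[7, 6, 6, 6, 6, 6, 6, 7, 7, 7]

pivot=7
j stops at 9 (7), i stops at 0 (7); swap ⇒ [7, 6, 6, 6, 6, 7, 7, 6, 6, 7]
j stops at 8 (6), i stops at 5 (7); swap ⇒ [7, 6, 6, 6, 6, 6, 7, 6, 7, 7]
j stops at 7 (6), i stops at 6 (7); swap ⇒ [7, 6, 6, 6, 6, 6, 6, 7, 7, 7]
j stops at 6, i stops at 7; i≥j ⇒ return 6. arr=[7, 6, 6, 6, 6, 6, 6, 7, 7, 7]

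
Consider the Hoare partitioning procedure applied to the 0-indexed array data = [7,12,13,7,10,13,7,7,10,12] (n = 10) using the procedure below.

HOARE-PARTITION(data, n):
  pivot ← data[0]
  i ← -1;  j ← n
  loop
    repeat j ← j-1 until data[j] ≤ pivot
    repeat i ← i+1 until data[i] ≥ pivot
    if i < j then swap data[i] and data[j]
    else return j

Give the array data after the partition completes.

[7,7,7,13,10,13,12,7,10,12]

pivot = data[0] = 7; i = -1, j = 10
j→7 (data[7]=7≤7), i→0 (data[0]=7≥7); i<j, swap → [7,12,13,7,10,13,7,7,10,12]
j→6 (data[6]=7≤7), i→1 (data[1]=12≥7); i<j, swap → [7,7,13,7,10,13,12,7,10,12]
j→3 (data[3]=7≤7), i→2 (data[2]=13≥7); i<j, swap → [7,7,7,13,10,13,12,7,10,12]
j→2, i→3; i≥j, return j=2. data = [7,7,7,13,10,13,12,7,10,12]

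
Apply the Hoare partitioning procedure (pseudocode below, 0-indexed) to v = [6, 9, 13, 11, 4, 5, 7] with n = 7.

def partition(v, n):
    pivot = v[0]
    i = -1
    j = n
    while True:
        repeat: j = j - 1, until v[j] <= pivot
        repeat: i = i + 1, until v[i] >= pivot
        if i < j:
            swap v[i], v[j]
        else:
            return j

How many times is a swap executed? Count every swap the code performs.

pivot = v[0] = 6; i = -1, j = 7
j→5 (v[5]=5≤6), i→0 (v[0]=6≥6); i<j, swap → [5, 9, 13, 11, 4, 6, 7]
j→4 (v[4]=4≤6), i→1 (v[1]=9≥6); i<j, swap → [5, 4, 13, 11, 9, 6, 7]
j→1, i→2; i≥j, return j=1. v = [5, 4, 13, 11, 9, 6, 7]

2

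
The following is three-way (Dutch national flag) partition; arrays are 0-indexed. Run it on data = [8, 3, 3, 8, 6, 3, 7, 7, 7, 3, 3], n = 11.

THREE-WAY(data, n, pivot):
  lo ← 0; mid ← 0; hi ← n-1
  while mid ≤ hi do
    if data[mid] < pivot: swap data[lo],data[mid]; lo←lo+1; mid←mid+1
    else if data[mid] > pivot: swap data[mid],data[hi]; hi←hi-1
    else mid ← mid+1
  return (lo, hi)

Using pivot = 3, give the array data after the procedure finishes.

[3, 3, 3, 3, 3, 7, 7, 7, 6, 8, 8]

lo=0 mid=0 hi=10
8>3: swap(0,10), hi=9 ⇒ [3, 3, 3, 8, 6, 3, 7, 7, 7, 3, 8]
3=3: mid=1
3=3: mid=2
3=3: mid=3
8>3: swap(3,9), hi=8 ⇒ [3, 3, 3, 3, 6, 3, 7, 7, 7, 8, 8]
3=3: mid=4
6>3: swap(4,8), hi=7 ⇒ [3, 3, 3, 3, 7, 3, 7, 7, 6, 8, 8]
7>3: swap(4,7), hi=6 ⇒ [3, 3, 3, 3, 7, 3, 7, 7, 6, 8, 8]
7>3: swap(4,6), hi=5 ⇒ [3, 3, 3, 3, 7, 3, 7, 7, 6, 8, 8]
7>3: swap(4,5), hi=4 ⇒ [3, 3, 3, 3, 3, 7, 7, 7, 6, 8, 8]
3=3: mid=5
done. lo=0 hi=4; data=[3, 3, 3, 3, 3, 7, 7, 7, 6, 8, 8]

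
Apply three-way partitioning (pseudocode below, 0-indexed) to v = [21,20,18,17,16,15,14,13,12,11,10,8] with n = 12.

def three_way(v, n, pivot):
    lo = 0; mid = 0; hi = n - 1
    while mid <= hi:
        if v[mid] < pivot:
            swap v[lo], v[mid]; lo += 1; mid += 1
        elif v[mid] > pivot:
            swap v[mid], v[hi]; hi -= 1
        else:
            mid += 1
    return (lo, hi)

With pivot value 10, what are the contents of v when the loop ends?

lo=0 mid=0 hi=11
21>10: swap(0,11), hi=10 ⇒ [8,20,18,17,16,15,14,13,12,11,10,21]
8<10: swap(0,0), lo=1 mid=1 ⇒ [8,20,18,17,16,15,14,13,12,11,10,21]
20>10: swap(1,10), hi=9 ⇒ [8,10,18,17,16,15,14,13,12,11,20,21]
10=10: mid=2
18>10: swap(2,9), hi=8 ⇒ [8,10,11,17,16,15,14,13,12,18,20,21]
11>10: swap(2,8), hi=7 ⇒ [8,10,12,17,16,15,14,13,11,18,20,21]
12>10: swap(2,7), hi=6 ⇒ [8,10,13,17,16,15,14,12,11,18,20,21]
13>10: swap(2,6), hi=5 ⇒ [8,10,14,17,16,15,13,12,11,18,20,21]
14>10: swap(2,5), hi=4 ⇒ [8,10,15,17,16,14,13,12,11,18,20,21]
15>10: swap(2,4), hi=3 ⇒ [8,10,16,17,15,14,13,12,11,18,20,21]
16>10: swap(2,3), hi=2 ⇒ [8,10,17,16,15,14,13,12,11,18,20,21]
17>10: swap(2,2), hi=1 ⇒ [8,10,17,16,15,14,13,12,11,18,20,21]
done. lo=1 hi=1; v=[8,10,17,16,15,14,13,12,11,18,20,21]

[8,10,17,16,15,14,13,12,11,18,20,21]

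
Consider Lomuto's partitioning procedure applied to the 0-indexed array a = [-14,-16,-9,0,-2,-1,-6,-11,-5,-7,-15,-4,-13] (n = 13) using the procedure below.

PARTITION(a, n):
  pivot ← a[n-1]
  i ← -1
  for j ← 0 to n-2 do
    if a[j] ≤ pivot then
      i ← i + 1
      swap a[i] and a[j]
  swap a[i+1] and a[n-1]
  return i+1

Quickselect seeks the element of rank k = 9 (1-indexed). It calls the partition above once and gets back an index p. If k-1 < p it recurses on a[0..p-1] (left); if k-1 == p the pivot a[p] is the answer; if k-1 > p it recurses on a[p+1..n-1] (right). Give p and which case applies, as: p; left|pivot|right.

pivot = a[12] = -13; i = -1
j=0: a[0]=-14 ≤ -13 → i=0, swap a[0],a[0] (no change) → [-14,-16,-9,0,-2,-1,-6,-11,-5,-7,-15,-4,-13]
j=1: a[1]=-16 ≤ -13 → i=1, swap a[1],a[1] (no change) → [-14,-16,-9,0,-2,-1,-6,-11,-5,-7,-15,-4,-13]
j=2: a[2]=-9 > -13 → no swap
j=3: a[3]=0 > -13 → no swap
j=4: a[4]=-2 > -13 → no swap
j=5: a[5]=-1 > -13 → no swap
j=6: a[6]=-6 > -13 → no swap
j=7: a[7]=-11 > -13 → no swap
j=8: a[8]=-5 > -13 → no swap
j=9: a[9]=-7 > -13 → no swap
j=10: a[10]=-15 ≤ -13 → i=2, swap a[2],a[10] → [-14,-16,-15,0,-2,-1,-6,-11,-5,-7,-9,-4,-13]
j=11: a[11]=-4 > -13 → no swap
final swap a[3],a[12] → [-14,-16,-15,-13,-2,-1,-6,-11,-5,-7,-9,-4,0]; return 3
p = 3; k-1 = 8 > 3 ⇒ right

3; right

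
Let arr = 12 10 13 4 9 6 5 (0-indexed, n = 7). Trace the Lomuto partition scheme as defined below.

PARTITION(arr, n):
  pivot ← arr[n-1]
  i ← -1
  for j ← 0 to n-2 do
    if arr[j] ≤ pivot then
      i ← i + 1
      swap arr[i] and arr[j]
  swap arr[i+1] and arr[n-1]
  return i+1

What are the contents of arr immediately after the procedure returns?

pivot = arr[6] = 5; i = -1
j=0: arr[0]=12 > 5 → no swap
j=1: arr[1]=10 > 5 → no swap
j=2: arr[2]=13 > 5 → no swap
j=3: arr[3]=4 ≤ 5 → i=0, swap arr[0],arr[3] → 4 10 13 12 9 6 5
j=4: arr[4]=9 > 5 → no swap
j=5: arr[5]=6 > 5 → no swap
final swap arr[1],arr[6] → 4 5 13 12 9 6 10; return 1

4 5 13 12 9 6 10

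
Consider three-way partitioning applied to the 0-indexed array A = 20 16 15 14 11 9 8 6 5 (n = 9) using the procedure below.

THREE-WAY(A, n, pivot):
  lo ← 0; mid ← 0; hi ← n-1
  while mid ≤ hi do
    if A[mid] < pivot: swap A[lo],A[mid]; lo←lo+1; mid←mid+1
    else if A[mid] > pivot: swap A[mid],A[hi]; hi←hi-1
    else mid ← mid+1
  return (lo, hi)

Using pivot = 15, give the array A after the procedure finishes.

pivot = 15; lo=0, mid=0, hi=8
A[mid]=20>15: swap A[0],A[8]; hi=7 → 5 16 15 14 11 9 8 6 20
A[mid]=5<15: swap A[0],A[0]; lo=1,mid=1 → 5 16 15 14 11 9 8 6 20
A[mid]=16>15: swap A[1],A[7]; hi=6 → 5 6 15 14 11 9 8 16 20
A[mid]=6<15: swap A[1],A[1]; lo=2,mid=2 → 5 6 15 14 11 9 8 16 20
A[mid]=15=15: mid=3
A[mid]=14<15: swap A[2],A[3]; lo=3,mid=4 → 5 6 14 15 11 9 8 16 20
A[mid]=11<15: swap A[3],A[4]; lo=4,mid=5 → 5 6 14 11 15 9 8 16 20
A[mid]=9<15: swap A[4],A[5]; lo=5,mid=6 → 5 6 14 11 9 15 8 16 20
A[mid]=8<15: swap A[5],A[6]; lo=6,mid=7 → 5 6 14 11 9 8 15 16 20
end: lo=6, hi=6; A = 5 6 14 11 9 8 15 16 20

5 6 14 11 9 8 15 16 20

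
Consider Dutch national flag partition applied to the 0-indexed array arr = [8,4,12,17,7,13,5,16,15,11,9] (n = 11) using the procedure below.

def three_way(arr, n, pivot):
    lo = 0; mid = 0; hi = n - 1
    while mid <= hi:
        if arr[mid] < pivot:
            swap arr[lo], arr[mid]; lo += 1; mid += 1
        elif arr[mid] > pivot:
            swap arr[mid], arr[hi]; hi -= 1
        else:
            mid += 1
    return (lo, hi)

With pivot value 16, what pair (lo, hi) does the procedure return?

(9, 9)

pivot = 16; lo=0, mid=0, hi=10
arr[mid]=8<16: swap arr[0],arr[0]; lo=1,mid=1 → [8,4,12,17,7,13,5,16,15,11,9]
arr[mid]=4<16: swap arr[1],arr[1]; lo=2,mid=2 → [8,4,12,17,7,13,5,16,15,11,9]
arr[mid]=12<16: swap arr[2],arr[2]; lo=3,mid=3 → [8,4,12,17,7,13,5,16,15,11,9]
arr[mid]=17>16: swap arr[3],arr[10]; hi=9 → [8,4,12,9,7,13,5,16,15,11,17]
arr[mid]=9<16: swap arr[3],arr[3]; lo=4,mid=4 → [8,4,12,9,7,13,5,16,15,11,17]
arr[mid]=7<16: swap arr[4],arr[4]; lo=5,mid=5 → [8,4,12,9,7,13,5,16,15,11,17]
arr[mid]=13<16: swap arr[5],arr[5]; lo=6,mid=6 → [8,4,12,9,7,13,5,16,15,11,17]
arr[mid]=5<16: swap arr[6],arr[6]; lo=7,mid=7 → [8,4,12,9,7,13,5,16,15,11,17]
arr[mid]=16=16: mid=8
arr[mid]=15<16: swap arr[7],arr[8]; lo=8,mid=9 → [8,4,12,9,7,13,5,15,16,11,17]
arr[mid]=11<16: swap arr[8],arr[9]; lo=9,mid=10 → [8,4,12,9,7,13,5,15,11,16,17]
end: lo=9, hi=9; arr = [8,4,12,9,7,13,5,15,11,16,17]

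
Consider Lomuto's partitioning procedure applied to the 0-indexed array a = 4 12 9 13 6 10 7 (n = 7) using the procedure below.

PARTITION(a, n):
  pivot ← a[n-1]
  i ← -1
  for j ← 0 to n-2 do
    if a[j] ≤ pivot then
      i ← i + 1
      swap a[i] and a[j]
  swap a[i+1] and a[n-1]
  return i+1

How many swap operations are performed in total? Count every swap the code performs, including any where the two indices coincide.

pivot = a[6] = 7; i = -1
j=0: a[0]=4 ≤ 7 → i=0, swap a[0],a[0] (no change) → 4 12 9 13 6 10 7
j=1: a[1]=12 > 7 → no swap
j=2: a[2]=9 > 7 → no swap
j=3: a[3]=13 > 7 → no swap
j=4: a[4]=6 ≤ 7 → i=1, swap a[1],a[4] → 4 6 9 13 12 10 7
j=5: a[5]=10 > 7 → no swap
final swap a[2],a[6] → 4 6 7 13 12 10 9; return 2

3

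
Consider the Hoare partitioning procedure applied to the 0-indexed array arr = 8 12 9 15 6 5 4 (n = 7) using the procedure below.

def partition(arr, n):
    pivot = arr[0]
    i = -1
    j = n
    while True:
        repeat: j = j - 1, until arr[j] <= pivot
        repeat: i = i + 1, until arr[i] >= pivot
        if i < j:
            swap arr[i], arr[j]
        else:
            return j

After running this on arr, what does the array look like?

pivot = arr[0] = 8; i = -1, j = 7
j→6 (arr[6]=4≤8), i→0 (arr[0]=8≥8); i<j, swap → 4 12 9 15 6 5 8
j→5 (arr[5]=5≤8), i→1 (arr[1]=12≥8); i<j, swap → 4 5 9 15 6 12 8
j→4 (arr[4]=6≤8), i→2 (arr[2]=9≥8); i<j, swap → 4 5 6 15 9 12 8
j→2, i→3; i≥j, return j=2. arr = 4 5 6 15 9 12 8

4 5 6 15 9 12 8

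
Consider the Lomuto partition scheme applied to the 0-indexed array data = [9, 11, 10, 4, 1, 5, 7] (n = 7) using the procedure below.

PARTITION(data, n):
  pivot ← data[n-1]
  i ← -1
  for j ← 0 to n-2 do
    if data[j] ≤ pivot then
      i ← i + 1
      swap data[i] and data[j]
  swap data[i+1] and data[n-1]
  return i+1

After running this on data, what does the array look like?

[4, 1, 5, 7, 11, 10, 9]

pivot=7, i=-1
j=0: 9>7, skip
j=1: 11>7, skip
j=2: 10>7, skip
j=3: 4≤7, i=0, swap(0,3) ⇒ [4, 11, 10, 9, 1, 5, 7]
j=4: 1≤7, i=1, swap(1,4) ⇒ [4, 1, 10, 9, 11, 5, 7]
j=5: 5≤7, i=2, swap(2,5) ⇒ [4, 1, 5, 9, 11, 10, 7]
swap(3,6) ⇒ [4, 1, 5, 7, 11, 10, 9]; return 3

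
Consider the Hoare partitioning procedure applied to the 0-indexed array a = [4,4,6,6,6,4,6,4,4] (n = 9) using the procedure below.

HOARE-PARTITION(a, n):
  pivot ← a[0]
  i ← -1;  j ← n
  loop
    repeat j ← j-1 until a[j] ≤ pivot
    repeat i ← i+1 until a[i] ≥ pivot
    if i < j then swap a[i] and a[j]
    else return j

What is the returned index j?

pivot = a[0] = 4; i = -1, j = 9
j→8 (a[8]=4≤4), i→0 (a[0]=4≥4); i<j, swap → [4,4,6,6,6,4,6,4,4]
j→7 (a[7]=4≤4), i→1 (a[1]=4≥4); i<j, swap → [4,4,6,6,6,4,6,4,4]
j→5 (a[5]=4≤4), i→2 (a[2]=6≥4); i<j, swap → [4,4,4,6,6,6,6,4,4]
j→2, i→3; i≥j, return j=2. a = [4,4,4,6,6,6,6,4,4]

2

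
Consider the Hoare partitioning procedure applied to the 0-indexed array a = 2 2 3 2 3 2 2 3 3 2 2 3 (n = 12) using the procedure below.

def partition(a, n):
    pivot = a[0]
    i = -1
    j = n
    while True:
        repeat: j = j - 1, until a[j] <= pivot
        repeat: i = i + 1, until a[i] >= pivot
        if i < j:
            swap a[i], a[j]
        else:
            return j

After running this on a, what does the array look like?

pivot = a[0] = 2; i = -1, j = 12
j→10 (a[10]=2≤2), i→0 (a[0]=2≥2); i<j, swap → 2 2 3 2 3 2 2 3 3 2 2 3
j→9 (a[9]=2≤2), i→1 (a[1]=2≥2); i<j, swap → 2 2 3 2 3 2 2 3 3 2 2 3
j→6 (a[6]=2≤2), i→2 (a[2]=3≥2); i<j, swap → 2 2 2 2 3 2 3 3 3 2 2 3
j→5 (a[5]=2≤2), i→3 (a[3]=2≥2); i<j, swap → 2 2 2 2 3 2 3 3 3 2 2 3
j→3, i→4; i≥j, return j=3. a = 2 2 2 2 3 2 3 3 3 2 2 3

2 2 2 2 3 2 3 3 3 2 2 3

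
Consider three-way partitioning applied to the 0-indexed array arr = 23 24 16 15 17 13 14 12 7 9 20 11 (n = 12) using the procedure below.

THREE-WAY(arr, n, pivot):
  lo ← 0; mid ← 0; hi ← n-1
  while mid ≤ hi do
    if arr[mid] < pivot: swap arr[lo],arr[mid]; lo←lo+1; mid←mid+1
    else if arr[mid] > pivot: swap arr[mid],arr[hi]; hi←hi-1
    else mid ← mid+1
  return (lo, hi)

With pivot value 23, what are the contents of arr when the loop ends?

11 16 15 17 13 14 12 7 9 20 23 24

pivot = 23; lo=0, mid=0, hi=11
arr[mid]=23=23: mid=1
arr[mid]=24>23: swap arr[1],arr[11]; hi=10 → 23 11 16 15 17 13 14 12 7 9 20 24
arr[mid]=11<23: swap arr[0],arr[1]; lo=1,mid=2 → 11 23 16 15 17 13 14 12 7 9 20 24
arr[mid]=16<23: swap arr[1],arr[2]; lo=2,mid=3 → 11 16 23 15 17 13 14 12 7 9 20 24
arr[mid]=15<23: swap arr[2],arr[3]; lo=3,mid=4 → 11 16 15 23 17 13 14 12 7 9 20 24
arr[mid]=17<23: swap arr[3],arr[4]; lo=4,mid=5 → 11 16 15 17 23 13 14 12 7 9 20 24
arr[mid]=13<23: swap arr[4],arr[5]; lo=5,mid=6 → 11 16 15 17 13 23 14 12 7 9 20 24
arr[mid]=14<23: swap arr[5],arr[6]; lo=6,mid=7 → 11 16 15 17 13 14 23 12 7 9 20 24
arr[mid]=12<23: swap arr[6],arr[7]; lo=7,mid=8 → 11 16 15 17 13 14 12 23 7 9 20 24
arr[mid]=7<23: swap arr[7],arr[8]; lo=8,mid=9 → 11 16 15 17 13 14 12 7 23 9 20 24
arr[mid]=9<23: swap arr[8],arr[9]; lo=9,mid=10 → 11 16 15 17 13 14 12 7 9 23 20 24
arr[mid]=20<23: swap arr[9],arr[10]; lo=10,mid=11 → 11 16 15 17 13 14 12 7 9 20 23 24
end: lo=10, hi=10; arr = 11 16 15 17 13 14 12 7 9 20 23 24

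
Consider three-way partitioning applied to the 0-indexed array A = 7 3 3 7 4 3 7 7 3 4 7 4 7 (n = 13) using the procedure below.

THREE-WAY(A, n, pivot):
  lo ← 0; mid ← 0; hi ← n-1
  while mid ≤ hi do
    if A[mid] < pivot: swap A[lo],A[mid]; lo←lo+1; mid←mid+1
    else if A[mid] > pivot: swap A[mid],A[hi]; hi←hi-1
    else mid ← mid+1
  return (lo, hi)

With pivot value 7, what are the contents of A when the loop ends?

3 3 4 3 3 4 4 7 7 7 7 7 7

pivot = 7; lo=0, mid=0, hi=12
A[mid]=7=7: mid=1
A[mid]=3<7: swap A[0],A[1]; lo=1,mid=2 → 3 7 3 7 4 3 7 7 3 4 7 4 7
A[mid]=3<7: swap A[1],A[2]; lo=2,mid=3 → 3 3 7 7 4 3 7 7 3 4 7 4 7
A[mid]=7=7: mid=4
A[mid]=4<7: swap A[2],A[4]; lo=3,mid=5 → 3 3 4 7 7 3 7 7 3 4 7 4 7
A[mid]=3<7: swap A[3],A[5]; lo=4,mid=6 → 3 3 4 3 7 7 7 7 3 4 7 4 7
A[mid]=7=7: mid=7
A[mid]=7=7: mid=8
A[mid]=3<7: swap A[4],A[8]; lo=5,mid=9 → 3 3 4 3 3 7 7 7 7 4 7 4 7
A[mid]=4<7: swap A[5],A[9]; lo=6,mid=10 → 3 3 4 3 3 4 7 7 7 7 7 4 7
A[mid]=7=7: mid=11
A[mid]=4<7: swap A[6],A[11]; lo=7,mid=12 → 3 3 4 3 3 4 4 7 7 7 7 7 7
A[mid]=7=7: mid=13
end: lo=7, hi=12; A = 3 3 4 3 3 4 4 7 7 7 7 7 7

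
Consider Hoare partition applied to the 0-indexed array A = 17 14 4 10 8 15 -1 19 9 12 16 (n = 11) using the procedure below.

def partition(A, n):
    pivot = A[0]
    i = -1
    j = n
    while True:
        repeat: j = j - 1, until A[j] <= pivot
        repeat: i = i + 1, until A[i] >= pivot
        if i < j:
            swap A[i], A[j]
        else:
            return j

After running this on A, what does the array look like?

pivot = A[0] = 17; i = -1, j = 11
j→10 (A[10]=16≤17), i→0 (A[0]=17≥17); i<j, swap → 16 14 4 10 8 15 -1 19 9 12 17
j→9 (A[9]=12≤17), i→7 (A[7]=19≥17); i<j, swap → 16 14 4 10 8 15 -1 12 9 19 17
j→8, i→9; i≥j, return j=8. A = 16 14 4 10 8 15 -1 12 9 19 17

16 14 4 10 8 15 -1 12 9 19 17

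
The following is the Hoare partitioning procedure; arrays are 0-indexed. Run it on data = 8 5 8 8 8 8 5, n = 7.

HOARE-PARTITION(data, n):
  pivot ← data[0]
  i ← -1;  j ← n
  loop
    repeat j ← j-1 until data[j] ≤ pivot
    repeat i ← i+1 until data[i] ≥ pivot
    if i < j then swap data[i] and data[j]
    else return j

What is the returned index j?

pivot = data[0] = 8; i = -1, j = 7
j→6 (data[6]=5≤8), i→0 (data[0]=8≥8); i<j, swap → 5 5 8 8 8 8 8
j→5 (data[5]=8≤8), i→2 (data[2]=8≥8); i<j, swap → 5 5 8 8 8 8 8
j→4 (data[4]=8≤8), i→3 (data[3]=8≥8); i<j, swap → 5 5 8 8 8 8 8
j→3, i→4; i≥j, return j=3. data = 5 5 8 8 8 8 8

3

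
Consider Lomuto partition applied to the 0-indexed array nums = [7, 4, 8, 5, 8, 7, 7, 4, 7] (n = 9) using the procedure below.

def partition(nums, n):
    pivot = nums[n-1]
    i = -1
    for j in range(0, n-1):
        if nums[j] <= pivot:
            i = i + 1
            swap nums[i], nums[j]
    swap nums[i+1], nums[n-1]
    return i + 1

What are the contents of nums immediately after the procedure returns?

pivot=7, i=-1
j=0: 7≤7, i=0, swap(0,0) ⇒ [7, 4, 8, 5, 8, 7, 7, 4, 7]
j=1: 4≤7, i=1, swap(1,1) ⇒ [7, 4, 8, 5, 8, 7, 7, 4, 7]
j=2: 8>7, skip
j=3: 5≤7, i=2, swap(2,3) ⇒ [7, 4, 5, 8, 8, 7, 7, 4, 7]
j=4: 8>7, skip
j=5: 7≤7, i=3, swap(3,5) ⇒ [7, 4, 5, 7, 8, 8, 7, 4, 7]
j=6: 7≤7, i=4, swap(4,6) ⇒ [7, 4, 5, 7, 7, 8, 8, 4, 7]
j=7: 4≤7, i=5, swap(5,7) ⇒ [7, 4, 5, 7, 7, 4, 8, 8, 7]
swap(6,8) ⇒ [7, 4, 5, 7, 7, 4, 7, 8, 8]; return 6

[7, 4, 5, 7, 7, 4, 7, 8, 8]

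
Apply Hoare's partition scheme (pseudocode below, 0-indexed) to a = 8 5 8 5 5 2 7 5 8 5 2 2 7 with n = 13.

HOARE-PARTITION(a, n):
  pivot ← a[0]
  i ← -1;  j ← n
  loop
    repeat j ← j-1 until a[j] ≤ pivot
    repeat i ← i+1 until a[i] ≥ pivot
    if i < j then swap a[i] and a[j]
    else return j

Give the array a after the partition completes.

7 5 2 5 5 2 7 5 2 5 8 8 8

pivot=8
j stops at 12 (7), i stops at 0 (8); swap ⇒ 7 5 8 5 5 2 7 5 8 5 2 2 8
j stops at 11 (2), i stops at 2 (8); swap ⇒ 7 5 2 5 5 2 7 5 8 5 2 8 8
j stops at 10 (2), i stops at 8 (8); swap ⇒ 7 5 2 5 5 2 7 5 2 5 8 8 8
j stops at 9, i stops at 10; i≥j ⇒ return 9. a=7 5 2 5 5 2 7 5 2 5 8 8 8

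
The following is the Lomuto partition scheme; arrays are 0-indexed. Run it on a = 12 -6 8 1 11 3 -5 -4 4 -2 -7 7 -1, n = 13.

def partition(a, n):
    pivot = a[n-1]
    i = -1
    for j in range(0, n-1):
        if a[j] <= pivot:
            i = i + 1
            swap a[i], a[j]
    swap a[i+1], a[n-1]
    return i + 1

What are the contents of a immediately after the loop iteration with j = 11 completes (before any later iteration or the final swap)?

-6 -5 -4 -2 -7 3 12 8 4 1 11 7 -1

pivot = a[12] = -1; i = -1
j=0: a[0]=12 > -1 → no swap
j=1: a[1]=-6 ≤ -1 → i=0, swap a[0],a[1] → -6 12 8 1 11 3 -5 -4 4 -2 -7 7 -1
j=2: a[2]=8 > -1 → no swap
j=3: a[3]=1 > -1 → no swap
j=4: a[4]=11 > -1 → no swap
j=5: a[5]=3 > -1 → no swap
j=6: a[6]=-5 ≤ -1 → i=1, swap a[1],a[6] → -6 -5 8 1 11 3 12 -4 4 -2 -7 7 -1
j=7: a[7]=-4 ≤ -1 → i=2, swap a[2],a[7] → -6 -5 -4 1 11 3 12 8 4 -2 -7 7 -1
j=8: a[8]=4 > -1 → no swap
j=9: a[9]=-2 ≤ -1 → i=3, swap a[3],a[9] → -6 -5 -4 -2 11 3 12 8 4 1 -7 7 -1
j=10: a[10]=-7 ≤ -1 → i=4, swap a[4],a[10] → -6 -5 -4 -2 -7 3 12 8 4 1 11 7 -1
j=11: a[11]=7 > -1 → no swap
(after j=11) a = -6 -5 -4 -2 -7 3 12 8 4 1 11 7 -1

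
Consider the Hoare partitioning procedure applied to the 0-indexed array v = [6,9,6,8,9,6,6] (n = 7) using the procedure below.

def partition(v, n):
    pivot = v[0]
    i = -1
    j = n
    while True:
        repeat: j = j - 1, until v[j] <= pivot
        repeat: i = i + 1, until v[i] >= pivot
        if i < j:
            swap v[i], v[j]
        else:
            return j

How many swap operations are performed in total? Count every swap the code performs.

2

pivot=6
j stops at 6 (6), i stops at 0 (6); swap ⇒ [6,9,6,8,9,6,6]
j stops at 5 (6), i stops at 1 (9); swap ⇒ [6,6,6,8,9,9,6]
j stops at 2, i stops at 2; i≥j ⇒ return 2. v=[6,6,6,8,9,9,6]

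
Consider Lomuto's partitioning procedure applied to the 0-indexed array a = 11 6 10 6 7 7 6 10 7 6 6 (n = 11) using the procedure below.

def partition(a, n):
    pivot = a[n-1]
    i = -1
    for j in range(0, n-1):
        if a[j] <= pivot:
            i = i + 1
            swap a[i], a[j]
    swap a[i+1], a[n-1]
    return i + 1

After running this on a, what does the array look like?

6 6 6 6 6 7 10 10 7 11 7

pivot = a[10] = 6; i = -1
j=0: a[0]=11 > 6 → no swap
j=1: a[1]=6 ≤ 6 → i=0, swap a[0],a[1] → 6 11 10 6 7 7 6 10 7 6 6
j=2: a[2]=10 > 6 → no swap
j=3: a[3]=6 ≤ 6 → i=1, swap a[1],a[3] → 6 6 10 11 7 7 6 10 7 6 6
j=4: a[4]=7 > 6 → no swap
j=5: a[5]=7 > 6 → no swap
j=6: a[6]=6 ≤ 6 → i=2, swap a[2],a[6] → 6 6 6 11 7 7 10 10 7 6 6
j=7: a[7]=10 > 6 → no swap
j=8: a[8]=7 > 6 → no swap
j=9: a[9]=6 ≤ 6 → i=3, swap a[3],a[9] → 6 6 6 6 7 7 10 10 7 11 6
final swap a[4],a[10] → 6 6 6 6 6 7 10 10 7 11 7; return 4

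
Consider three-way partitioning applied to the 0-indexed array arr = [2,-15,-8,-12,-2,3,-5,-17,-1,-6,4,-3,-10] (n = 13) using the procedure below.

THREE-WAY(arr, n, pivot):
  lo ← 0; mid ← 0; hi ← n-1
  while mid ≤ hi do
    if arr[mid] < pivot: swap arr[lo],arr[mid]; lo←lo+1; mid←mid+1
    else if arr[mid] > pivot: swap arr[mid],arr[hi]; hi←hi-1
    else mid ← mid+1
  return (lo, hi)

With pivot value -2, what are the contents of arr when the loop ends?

pivot = -2; lo=0, mid=0, hi=12
arr[mid]=2>-2: swap arr[0],arr[12]; hi=11 → [-10,-15,-8,-12,-2,3,-5,-17,-1,-6,4,-3,2]
arr[mid]=-10<-2: swap arr[0],arr[0]; lo=1,mid=1 → [-10,-15,-8,-12,-2,3,-5,-17,-1,-6,4,-3,2]
arr[mid]=-15<-2: swap arr[1],arr[1]; lo=2,mid=2 → [-10,-15,-8,-12,-2,3,-5,-17,-1,-6,4,-3,2]
arr[mid]=-8<-2: swap arr[2],arr[2]; lo=3,mid=3 → [-10,-15,-8,-12,-2,3,-5,-17,-1,-6,4,-3,2]
arr[mid]=-12<-2: swap arr[3],arr[3]; lo=4,mid=4 → [-10,-15,-8,-12,-2,3,-5,-17,-1,-6,4,-3,2]
arr[mid]=-2=-2: mid=5
arr[mid]=3>-2: swap arr[5],arr[11]; hi=10 → [-10,-15,-8,-12,-2,-3,-5,-17,-1,-6,4,3,2]
arr[mid]=-3<-2: swap arr[4],arr[5]; lo=5,mid=6 → [-10,-15,-8,-12,-3,-2,-5,-17,-1,-6,4,3,2]
arr[mid]=-5<-2: swap arr[5],arr[6]; lo=6,mid=7 → [-10,-15,-8,-12,-3,-5,-2,-17,-1,-6,4,3,2]
arr[mid]=-17<-2: swap arr[6],arr[7]; lo=7,mid=8 → [-10,-15,-8,-12,-3,-5,-17,-2,-1,-6,4,3,2]
arr[mid]=-1>-2: swap arr[8],arr[10]; hi=9 → [-10,-15,-8,-12,-3,-5,-17,-2,4,-6,-1,3,2]
arr[mid]=4>-2: swap arr[8],arr[9]; hi=8 → [-10,-15,-8,-12,-3,-5,-17,-2,-6,4,-1,3,2]
arr[mid]=-6<-2: swap arr[7],arr[8]; lo=8,mid=9 → [-10,-15,-8,-12,-3,-5,-17,-6,-2,4,-1,3,2]
end: lo=8, hi=8; arr = [-10,-15,-8,-12,-3,-5,-17,-6,-2,4,-1,3,2]

[-10,-15,-8,-12,-3,-5,-17,-6,-2,4,-1,3,2]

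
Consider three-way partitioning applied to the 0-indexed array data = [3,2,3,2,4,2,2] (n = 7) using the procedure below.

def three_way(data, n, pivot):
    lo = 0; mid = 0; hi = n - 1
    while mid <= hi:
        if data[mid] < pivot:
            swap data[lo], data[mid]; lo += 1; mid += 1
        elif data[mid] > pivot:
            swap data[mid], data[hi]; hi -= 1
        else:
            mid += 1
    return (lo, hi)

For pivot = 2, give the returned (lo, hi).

(0, 3)

pivot = 2; lo=0, mid=0, hi=6
data[mid]=3>2: swap data[0],data[6]; hi=5 → [2,2,3,2,4,2,3]
data[mid]=2=2: mid=1
data[mid]=2=2: mid=2
data[mid]=3>2: swap data[2],data[5]; hi=4 → [2,2,2,2,4,3,3]
data[mid]=2=2: mid=3
data[mid]=2=2: mid=4
data[mid]=4>2: swap data[4],data[4]; hi=3 → [2,2,2,2,4,3,3]
end: lo=0, hi=3; data = [2,2,2,2,4,3,3]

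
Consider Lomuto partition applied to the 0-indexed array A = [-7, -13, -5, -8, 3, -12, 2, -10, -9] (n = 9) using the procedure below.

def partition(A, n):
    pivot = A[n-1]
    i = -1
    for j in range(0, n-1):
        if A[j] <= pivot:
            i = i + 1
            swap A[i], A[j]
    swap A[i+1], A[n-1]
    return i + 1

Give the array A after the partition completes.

[-13, -12, -10, -9, 3, -7, 2, -5, -8]

pivot=-9, i=-1
j=0: -7>-9, skip
j=1: -13≤-9, i=0, swap(0,1) ⇒ [-13, -7, -5, -8, 3, -12, 2, -10, -9]
j=2: -5>-9, skip
j=3: -8>-9, skip
j=4: 3>-9, skip
j=5: -12≤-9, i=1, swap(1,5) ⇒ [-13, -12, -5, -8, 3, -7, 2, -10, -9]
j=6: 2>-9, skip
j=7: -10≤-9, i=2, swap(2,7) ⇒ [-13, -12, -10, -8, 3, -7, 2, -5, -9]
swap(3,8) ⇒ [-13, -12, -10, -9, 3, -7, 2, -5, -8]; return 3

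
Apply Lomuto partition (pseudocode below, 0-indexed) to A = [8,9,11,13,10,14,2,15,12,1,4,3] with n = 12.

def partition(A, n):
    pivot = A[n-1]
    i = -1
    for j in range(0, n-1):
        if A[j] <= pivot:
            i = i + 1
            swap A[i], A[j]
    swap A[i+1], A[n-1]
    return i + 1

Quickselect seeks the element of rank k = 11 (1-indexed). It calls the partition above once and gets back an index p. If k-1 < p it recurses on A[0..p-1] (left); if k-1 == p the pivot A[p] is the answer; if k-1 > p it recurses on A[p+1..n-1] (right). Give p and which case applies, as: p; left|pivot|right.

pivot = A[11] = 3; i = -1
j=0: A[0]=8 > 3 → no swap
j=1: A[1]=9 > 3 → no swap
j=2: A[2]=11 > 3 → no swap
j=3: A[3]=13 > 3 → no swap
j=4: A[4]=10 > 3 → no swap
j=5: A[5]=14 > 3 → no swap
j=6: A[6]=2 ≤ 3 → i=0, swap A[0],A[6] → [2,9,11,13,10,14,8,15,12,1,4,3]
j=7: A[7]=15 > 3 → no swap
j=8: A[8]=12 > 3 → no swap
j=9: A[9]=1 ≤ 3 → i=1, swap A[1],A[9] → [2,1,11,13,10,14,8,15,12,9,4,3]
j=10: A[10]=4 > 3 → no swap
final swap A[2],A[11] → [2,1,3,13,10,14,8,15,12,9,4,11]; return 2
p = 2; k-1 = 10 > 2 ⇒ right

2; right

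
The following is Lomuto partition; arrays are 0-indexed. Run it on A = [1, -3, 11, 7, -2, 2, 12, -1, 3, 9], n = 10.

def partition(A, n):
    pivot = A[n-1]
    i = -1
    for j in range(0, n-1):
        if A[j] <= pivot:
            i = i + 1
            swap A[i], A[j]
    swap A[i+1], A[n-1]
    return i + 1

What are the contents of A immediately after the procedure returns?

[1, -3, 7, -2, 2, -1, 3, 9, 12, 11]

pivot=9, i=-1
j=0: 1≤9, i=0, swap(0,0) ⇒ [1, -3, 11, 7, -2, 2, 12, -1, 3, 9]
j=1: -3≤9, i=1, swap(1,1) ⇒ [1, -3, 11, 7, -2, 2, 12, -1, 3, 9]
j=2: 11>9, skip
j=3: 7≤9, i=2, swap(2,3) ⇒ [1, -3, 7, 11, -2, 2, 12, -1, 3, 9]
j=4: -2≤9, i=3, swap(3,4) ⇒ [1, -3, 7, -2, 11, 2, 12, -1, 3, 9]
j=5: 2≤9, i=4, swap(4,5) ⇒ [1, -3, 7, -2, 2, 11, 12, -1, 3, 9]
j=6: 12>9, skip
j=7: -1≤9, i=5, swap(5,7) ⇒ [1, -3, 7, -2, 2, -1, 12, 11, 3, 9]
j=8: 3≤9, i=6, swap(6,8) ⇒ [1, -3, 7, -2, 2, -1, 3, 11, 12, 9]
swap(7,9) ⇒ [1, -3, 7, -2, 2, -1, 3, 9, 12, 11]; return 7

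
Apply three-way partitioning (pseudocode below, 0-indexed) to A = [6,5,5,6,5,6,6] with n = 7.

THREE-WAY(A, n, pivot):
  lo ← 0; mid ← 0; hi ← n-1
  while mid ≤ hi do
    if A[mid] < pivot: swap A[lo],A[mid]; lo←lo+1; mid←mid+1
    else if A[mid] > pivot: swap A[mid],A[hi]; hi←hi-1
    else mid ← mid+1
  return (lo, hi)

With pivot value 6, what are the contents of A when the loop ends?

pivot = 6; lo=0, mid=0, hi=6
A[mid]=6=6: mid=1
A[mid]=5<6: swap A[0],A[1]; lo=1,mid=2 → [5,6,5,6,5,6,6]
A[mid]=5<6: swap A[1],A[2]; lo=2,mid=3 → [5,5,6,6,5,6,6]
A[mid]=6=6: mid=4
A[mid]=5<6: swap A[2],A[4]; lo=3,mid=5 → [5,5,5,6,6,6,6]
A[mid]=6=6: mid=6
A[mid]=6=6: mid=7
end: lo=3, hi=6; A = [5,5,5,6,6,6,6]

[5,5,5,6,6,6,6]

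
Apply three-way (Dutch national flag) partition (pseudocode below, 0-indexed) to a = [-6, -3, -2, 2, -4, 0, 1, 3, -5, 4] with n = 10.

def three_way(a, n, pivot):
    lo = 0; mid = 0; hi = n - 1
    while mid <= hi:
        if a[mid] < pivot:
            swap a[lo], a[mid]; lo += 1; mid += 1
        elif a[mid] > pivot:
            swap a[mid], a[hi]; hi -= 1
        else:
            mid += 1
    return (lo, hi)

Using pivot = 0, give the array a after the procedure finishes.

[-6, -3, -2, -5, -4, 0, 3, 1, 4, 2]

lo=0 mid=0 hi=9
-6<0: swap(0,0), lo=1 mid=1 ⇒ [-6, -3, -2, 2, -4, 0, 1, 3, -5, 4]
-3<0: swap(1,1), lo=2 mid=2 ⇒ [-6, -3, -2, 2, -4, 0, 1, 3, -5, 4]
-2<0: swap(2,2), lo=3 mid=3 ⇒ [-6, -3, -2, 2, -4, 0, 1, 3, -5, 4]
2>0: swap(3,9), hi=8 ⇒ [-6, -3, -2, 4, -4, 0, 1, 3, -5, 2]
4>0: swap(3,8), hi=7 ⇒ [-6, -3, -2, -5, -4, 0, 1, 3, 4, 2]
-5<0: swap(3,3), lo=4 mid=4 ⇒ [-6, -3, -2, -5, -4, 0, 1, 3, 4, 2]
-4<0: swap(4,4), lo=5 mid=5 ⇒ [-6, -3, -2, -5, -4, 0, 1, 3, 4, 2]
0=0: mid=6
1>0: swap(6,7), hi=6 ⇒ [-6, -3, -2, -5, -4, 0, 3, 1, 4, 2]
3>0: swap(6,6), hi=5 ⇒ [-6, -3, -2, -5, -4, 0, 3, 1, 4, 2]
done. lo=5 hi=5; a=[-6, -3, -2, -5, -4, 0, 3, 1, 4, 2]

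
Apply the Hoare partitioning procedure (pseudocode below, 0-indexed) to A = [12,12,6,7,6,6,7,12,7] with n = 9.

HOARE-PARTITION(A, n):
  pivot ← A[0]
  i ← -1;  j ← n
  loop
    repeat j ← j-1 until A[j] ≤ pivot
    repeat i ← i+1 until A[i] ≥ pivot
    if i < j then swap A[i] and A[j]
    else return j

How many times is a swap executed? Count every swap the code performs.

2

pivot = A[0] = 12; i = -1, j = 9
j→8 (A[8]=7≤12), i→0 (A[0]=12≥12); i<j, swap → [7,12,6,7,6,6,7,12,12]
j→7 (A[7]=12≤12), i→1 (A[1]=12≥12); i<j, swap → [7,12,6,7,6,6,7,12,12]
j→6, i→7; i≥j, return j=6. A = [7,12,6,7,6,6,7,12,12]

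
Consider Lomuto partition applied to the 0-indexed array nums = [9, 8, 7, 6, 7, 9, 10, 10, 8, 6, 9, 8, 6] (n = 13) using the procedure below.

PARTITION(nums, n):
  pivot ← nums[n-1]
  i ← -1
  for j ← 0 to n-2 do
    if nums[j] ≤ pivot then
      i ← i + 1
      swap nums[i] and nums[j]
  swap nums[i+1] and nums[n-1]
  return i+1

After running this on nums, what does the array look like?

pivot = nums[12] = 6; i = -1
j=0: nums[0]=9 > 6 → no swap
j=1: nums[1]=8 > 6 → no swap
j=2: nums[2]=7 > 6 → no swap
j=3: nums[3]=6 ≤ 6 → i=0, swap nums[0],nums[3] → [6, 8, 7, 9, 7, 9, 10, 10, 8, 6, 9, 8, 6]
j=4: nums[4]=7 > 6 → no swap
j=5: nums[5]=9 > 6 → no swap
j=6: nums[6]=10 > 6 → no swap
j=7: nums[7]=10 > 6 → no swap
j=8: nums[8]=8 > 6 → no swap
j=9: nums[9]=6 ≤ 6 → i=1, swap nums[1],nums[9] → [6, 6, 7, 9, 7, 9, 10, 10, 8, 8, 9, 8, 6]
j=10: nums[10]=9 > 6 → no swap
j=11: nums[11]=8 > 6 → no swap
final swap nums[2],nums[12] → [6, 6, 6, 9, 7, 9, 10, 10, 8, 8, 9, 8, 7]; return 2

[6, 6, 6, 9, 7, 9, 10, 10, 8, 8, 9, 8, 7]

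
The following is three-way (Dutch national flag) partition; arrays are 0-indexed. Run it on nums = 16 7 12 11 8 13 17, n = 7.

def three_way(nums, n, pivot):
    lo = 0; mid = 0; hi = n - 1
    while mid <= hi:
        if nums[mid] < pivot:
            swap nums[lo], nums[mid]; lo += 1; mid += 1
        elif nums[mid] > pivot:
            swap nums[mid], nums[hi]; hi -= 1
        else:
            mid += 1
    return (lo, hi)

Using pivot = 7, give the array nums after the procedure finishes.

7 12 11 8 13 17 16

pivot = 7; lo=0, mid=0, hi=6
nums[mid]=16>7: swap nums[0],nums[6]; hi=5 → 17 7 12 11 8 13 16
nums[mid]=17>7: swap nums[0],nums[5]; hi=4 → 13 7 12 11 8 17 16
nums[mid]=13>7: swap nums[0],nums[4]; hi=3 → 8 7 12 11 13 17 16
nums[mid]=8>7: swap nums[0],nums[3]; hi=2 → 11 7 12 8 13 17 16
nums[mid]=11>7: swap nums[0],nums[2]; hi=1 → 12 7 11 8 13 17 16
nums[mid]=12>7: swap nums[0],nums[1]; hi=0 → 7 12 11 8 13 17 16
nums[mid]=7=7: mid=1
end: lo=0, hi=0; nums = 7 12 11 8 13 17 16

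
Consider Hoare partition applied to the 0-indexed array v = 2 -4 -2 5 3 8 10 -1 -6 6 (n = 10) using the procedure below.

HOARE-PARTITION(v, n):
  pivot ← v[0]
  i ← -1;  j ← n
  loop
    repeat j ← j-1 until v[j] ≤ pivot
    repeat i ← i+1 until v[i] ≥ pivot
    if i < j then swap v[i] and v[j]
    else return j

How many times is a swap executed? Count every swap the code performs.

2

pivot = v[0] = 2; i = -1, j = 10
j→8 (v[8]=-6≤2), i→0 (v[0]=2≥2); i<j, swap → -6 -4 -2 5 3 8 10 -1 2 6
j→7 (v[7]=-1≤2), i→3 (v[3]=5≥2); i<j, swap → -6 -4 -2 -1 3 8 10 5 2 6
j→3, i→4; i≥j, return j=3. v = -6 -4 -2 -1 3 8 10 5 2 6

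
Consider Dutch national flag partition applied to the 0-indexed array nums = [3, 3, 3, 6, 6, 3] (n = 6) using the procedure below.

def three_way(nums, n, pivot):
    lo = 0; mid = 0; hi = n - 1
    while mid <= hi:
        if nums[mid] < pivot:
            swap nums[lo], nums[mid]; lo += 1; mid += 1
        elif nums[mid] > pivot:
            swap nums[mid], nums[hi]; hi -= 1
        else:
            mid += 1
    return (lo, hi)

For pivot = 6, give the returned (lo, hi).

(4, 5)

lo=0 mid=0 hi=5
3<6: swap(0,0), lo=1 mid=1 ⇒ [3, 3, 3, 6, 6, 3]
3<6: swap(1,1), lo=2 mid=2 ⇒ [3, 3, 3, 6, 6, 3]
3<6: swap(2,2), lo=3 mid=3 ⇒ [3, 3, 3, 6, 6, 3]
6=6: mid=4
6=6: mid=5
3<6: swap(3,5), lo=4 mid=6 ⇒ [3, 3, 3, 3, 6, 6]
done. lo=4 hi=5; nums=[3, 3, 3, 3, 6, 6]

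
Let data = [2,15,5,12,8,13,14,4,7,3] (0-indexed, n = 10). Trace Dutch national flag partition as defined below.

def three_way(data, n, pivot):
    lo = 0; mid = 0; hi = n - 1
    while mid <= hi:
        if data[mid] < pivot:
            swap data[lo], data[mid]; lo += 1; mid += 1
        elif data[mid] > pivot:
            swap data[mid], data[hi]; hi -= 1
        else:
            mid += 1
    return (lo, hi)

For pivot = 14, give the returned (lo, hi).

(8, 8)

pivot = 14; lo=0, mid=0, hi=9
data[mid]=2<14: swap data[0],data[0]; lo=1,mid=1 → [2,15,5,12,8,13,14,4,7,3]
data[mid]=15>14: swap data[1],data[9]; hi=8 → [2,3,5,12,8,13,14,4,7,15]
data[mid]=3<14: swap data[1],data[1]; lo=2,mid=2 → [2,3,5,12,8,13,14,4,7,15]
data[mid]=5<14: swap data[2],data[2]; lo=3,mid=3 → [2,3,5,12,8,13,14,4,7,15]
data[mid]=12<14: swap data[3],data[3]; lo=4,mid=4 → [2,3,5,12,8,13,14,4,7,15]
data[mid]=8<14: swap data[4],data[4]; lo=5,mid=5 → [2,3,5,12,8,13,14,4,7,15]
data[mid]=13<14: swap data[5],data[5]; lo=6,mid=6 → [2,3,5,12,8,13,14,4,7,15]
data[mid]=14=14: mid=7
data[mid]=4<14: swap data[6],data[7]; lo=7,mid=8 → [2,3,5,12,8,13,4,14,7,15]
data[mid]=7<14: swap data[7],data[8]; lo=8,mid=9 → [2,3,5,12,8,13,4,7,14,15]
end: lo=8, hi=8; data = [2,3,5,12,8,13,4,7,14,15]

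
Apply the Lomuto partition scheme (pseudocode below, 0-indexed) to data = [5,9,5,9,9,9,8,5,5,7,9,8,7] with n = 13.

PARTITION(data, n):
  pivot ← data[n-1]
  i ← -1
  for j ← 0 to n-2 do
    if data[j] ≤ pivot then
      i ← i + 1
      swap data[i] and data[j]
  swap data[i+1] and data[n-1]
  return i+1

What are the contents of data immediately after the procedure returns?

pivot=7, i=-1
j=0: 5≤7, i=0, swap(0,0) ⇒ [5,9,5,9,9,9,8,5,5,7,9,8,7]
j=1: 9>7, skip
j=2: 5≤7, i=1, swap(1,2) ⇒ [5,5,9,9,9,9,8,5,5,7,9,8,7]
j=3: 9>7, skip
j=4: 9>7, skip
j=5: 9>7, skip
j=6: 8>7, skip
j=7: 5≤7, i=2, swap(2,7) ⇒ [5,5,5,9,9,9,8,9,5,7,9,8,7]
j=8: 5≤7, i=3, swap(3,8) ⇒ [5,5,5,5,9,9,8,9,9,7,9,8,7]
j=9: 7≤7, i=4, swap(4,9) ⇒ [5,5,5,5,7,9,8,9,9,9,9,8,7]
j=10: 9>7, skip
j=11: 8>7, skip
swap(5,12) ⇒ [5,5,5,5,7,7,8,9,9,9,9,8,9]; return 5

[5,5,5,5,7,7,8,9,9,9,9,8,9]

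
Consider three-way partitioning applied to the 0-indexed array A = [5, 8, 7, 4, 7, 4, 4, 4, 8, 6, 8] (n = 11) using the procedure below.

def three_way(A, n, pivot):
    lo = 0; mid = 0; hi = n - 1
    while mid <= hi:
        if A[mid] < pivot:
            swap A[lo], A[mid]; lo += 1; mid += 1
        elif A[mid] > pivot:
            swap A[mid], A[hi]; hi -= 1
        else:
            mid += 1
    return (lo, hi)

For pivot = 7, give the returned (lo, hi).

(6, 7)

lo=0 mid=0 hi=10
5<7: swap(0,0), lo=1 mid=1 ⇒ [5, 8, 7, 4, 7, 4, 4, 4, 8, 6, 8]
8>7: swap(1,10), hi=9 ⇒ [5, 8, 7, 4, 7, 4, 4, 4, 8, 6, 8]
8>7: swap(1,9), hi=8 ⇒ [5, 6, 7, 4, 7, 4, 4, 4, 8, 8, 8]
6<7: swap(1,1), lo=2 mid=2 ⇒ [5, 6, 7, 4, 7, 4, 4, 4, 8, 8, 8]
7=7: mid=3
4<7: swap(2,3), lo=3 mid=4 ⇒ [5, 6, 4, 7, 7, 4, 4, 4, 8, 8, 8]
7=7: mid=5
4<7: swap(3,5), lo=4 mid=6 ⇒ [5, 6, 4, 4, 7, 7, 4, 4, 8, 8, 8]
4<7: swap(4,6), lo=5 mid=7 ⇒ [5, 6, 4, 4, 4, 7, 7, 4, 8, 8, 8]
4<7: swap(5,7), lo=6 mid=8 ⇒ [5, 6, 4, 4, 4, 4, 7, 7, 8, 8, 8]
8>7: swap(8,8), hi=7 ⇒ [5, 6, 4, 4, 4, 4, 7, 7, 8, 8, 8]
done. lo=6 hi=7; A=[5, 6, 4, 4, 4, 4, 7, 7, 8, 8, 8]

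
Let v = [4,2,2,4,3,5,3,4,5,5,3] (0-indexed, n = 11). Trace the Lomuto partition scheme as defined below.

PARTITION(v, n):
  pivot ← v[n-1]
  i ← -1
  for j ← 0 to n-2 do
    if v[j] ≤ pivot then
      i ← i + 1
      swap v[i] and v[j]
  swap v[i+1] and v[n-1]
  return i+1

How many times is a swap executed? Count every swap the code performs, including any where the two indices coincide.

5

pivot=3, i=-1
j=0: 4>3, skip
j=1: 2≤3, i=0, swap(0,1) ⇒ [2,4,2,4,3,5,3,4,5,5,3]
j=2: 2≤3, i=1, swap(1,2) ⇒ [2,2,4,4,3,5,3,4,5,5,3]
j=3: 4>3, skip
j=4: 3≤3, i=2, swap(2,4) ⇒ [2,2,3,4,4,5,3,4,5,5,3]
j=5: 5>3, skip
j=6: 3≤3, i=3, swap(3,6) ⇒ [2,2,3,3,4,5,4,4,5,5,3]
j=7: 4>3, skip
j=8: 5>3, skip
j=9: 5>3, skip
swap(4,10) ⇒ [2,2,3,3,3,5,4,4,5,5,4]; return 4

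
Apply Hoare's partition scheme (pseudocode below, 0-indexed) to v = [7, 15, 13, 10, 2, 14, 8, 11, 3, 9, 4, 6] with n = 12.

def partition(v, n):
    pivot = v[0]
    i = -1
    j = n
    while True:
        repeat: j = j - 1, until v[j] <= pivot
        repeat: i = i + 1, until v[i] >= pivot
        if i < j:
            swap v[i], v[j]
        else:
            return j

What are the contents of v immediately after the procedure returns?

pivot = v[0] = 7; i = -1, j = 12
j→11 (v[11]=6≤7), i→0 (v[0]=7≥7); i<j, swap → [6, 15, 13, 10, 2, 14, 8, 11, 3, 9, 4, 7]
j→10 (v[10]=4≤7), i→1 (v[1]=15≥7); i<j, swap → [6, 4, 13, 10, 2, 14, 8, 11, 3, 9, 15, 7]
j→8 (v[8]=3≤7), i→2 (v[2]=13≥7); i<j, swap → [6, 4, 3, 10, 2, 14, 8, 11, 13, 9, 15, 7]
j→4 (v[4]=2≤7), i→3 (v[3]=10≥7); i<j, swap → [6, 4, 3, 2, 10, 14, 8, 11, 13, 9, 15, 7]
j→3, i→4; i≥j, return j=3. v = [6, 4, 3, 2, 10, 14, 8, 11, 13, 9, 15, 7]

[6, 4, 3, 2, 10, 14, 8, 11, 13, 9, 15, 7]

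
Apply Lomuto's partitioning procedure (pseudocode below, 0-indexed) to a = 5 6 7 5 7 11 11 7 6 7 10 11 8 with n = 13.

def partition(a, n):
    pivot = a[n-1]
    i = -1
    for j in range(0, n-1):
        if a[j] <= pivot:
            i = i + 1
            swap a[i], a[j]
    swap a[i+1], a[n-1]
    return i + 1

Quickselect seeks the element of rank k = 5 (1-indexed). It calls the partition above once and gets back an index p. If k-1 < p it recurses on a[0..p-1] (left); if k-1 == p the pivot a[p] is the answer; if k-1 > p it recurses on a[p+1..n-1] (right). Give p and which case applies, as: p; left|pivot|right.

8; left

pivot = a[12] = 8; i = -1
j=0: a[0]=5 ≤ 8 → i=0, swap a[0],a[0] (no change) → 5 6 7 5 7 11 11 7 6 7 10 11 8
j=1: a[1]=6 ≤ 8 → i=1, swap a[1],a[1] (no change) → 5 6 7 5 7 11 11 7 6 7 10 11 8
j=2: a[2]=7 ≤ 8 → i=2, swap a[2],a[2] (no change) → 5 6 7 5 7 11 11 7 6 7 10 11 8
j=3: a[3]=5 ≤ 8 → i=3, swap a[3],a[3] (no change) → 5 6 7 5 7 11 11 7 6 7 10 11 8
j=4: a[4]=7 ≤ 8 → i=4, swap a[4],a[4] (no change) → 5 6 7 5 7 11 11 7 6 7 10 11 8
j=5: a[5]=11 > 8 → no swap
j=6: a[6]=11 > 8 → no swap
j=7: a[7]=7 ≤ 8 → i=5, swap a[5],a[7] → 5 6 7 5 7 7 11 11 6 7 10 11 8
j=8: a[8]=6 ≤ 8 → i=6, swap a[6],a[8] → 5 6 7 5 7 7 6 11 11 7 10 11 8
j=9: a[9]=7 ≤ 8 → i=7, swap a[7],a[9] → 5 6 7 5 7 7 6 7 11 11 10 11 8
j=10: a[10]=10 > 8 → no swap
j=11: a[11]=11 > 8 → no swap
final swap a[8],a[12] → 5 6 7 5 7 7 6 7 8 11 10 11 11; return 8
p = 8; k-1 = 4 < 8 ⇒ left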